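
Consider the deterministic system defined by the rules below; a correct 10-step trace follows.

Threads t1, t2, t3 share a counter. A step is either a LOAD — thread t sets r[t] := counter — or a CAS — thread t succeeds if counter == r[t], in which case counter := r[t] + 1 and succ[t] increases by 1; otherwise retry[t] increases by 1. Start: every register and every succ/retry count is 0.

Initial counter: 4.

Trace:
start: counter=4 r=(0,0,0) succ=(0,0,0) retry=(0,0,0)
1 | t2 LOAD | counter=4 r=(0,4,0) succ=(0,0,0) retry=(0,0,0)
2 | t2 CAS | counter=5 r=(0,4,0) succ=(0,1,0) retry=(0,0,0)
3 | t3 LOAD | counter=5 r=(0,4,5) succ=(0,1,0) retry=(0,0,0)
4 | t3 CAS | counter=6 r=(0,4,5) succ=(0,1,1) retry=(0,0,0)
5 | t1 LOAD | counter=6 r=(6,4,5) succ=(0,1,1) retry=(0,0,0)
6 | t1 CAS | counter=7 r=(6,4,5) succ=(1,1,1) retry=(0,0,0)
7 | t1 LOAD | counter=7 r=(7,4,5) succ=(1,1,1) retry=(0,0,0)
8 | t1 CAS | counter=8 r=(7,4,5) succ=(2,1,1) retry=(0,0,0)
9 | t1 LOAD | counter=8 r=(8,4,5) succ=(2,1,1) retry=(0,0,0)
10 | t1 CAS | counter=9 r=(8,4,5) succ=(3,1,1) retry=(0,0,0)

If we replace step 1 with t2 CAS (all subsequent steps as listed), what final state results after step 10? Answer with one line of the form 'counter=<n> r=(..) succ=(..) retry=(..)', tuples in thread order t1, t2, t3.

counter=8 r=(7,0,4) succ=(3,0,1) retry=(0,2,0)

(re-executing from step 1 with the substitution; state before step 1: counter=4 r=(0,0,0) succ=(0,0,0) retry=(0,0,0))
1 | t2 CAS | counter=4 r=(0,0,0) succ=(0,0,0) retry=(0,1,0)
2 | t2 CAS | counter=4 r=(0,0,0) succ=(0,0,0) retry=(0,2,0)
3 | t3 LOAD | counter=4 r=(0,0,4) succ=(0,0,0) retry=(0,2,0)
4 | t3 CAS | counter=5 r=(0,0,4) succ=(0,0,1) retry=(0,2,0)
5 | t1 LOAD | counter=5 r=(5,0,4) succ=(0,0,1) retry=(0,2,0)
6 | t1 CAS | counter=6 r=(5,0,4) succ=(1,0,1) retry=(0,2,0)
7 | t1 LOAD | counter=6 r=(6,0,4) succ=(1,0,1) retry=(0,2,0)
8 | t1 CAS | counter=7 r=(6,0,4) succ=(2,0,1) retry=(0,2,0)
9 | t1 LOAD | counter=7 r=(7,0,4) succ=(2,0,1) retry=(0,2,0)
10 | t1 CAS | counter=8 r=(7,0,4) succ=(3,0,1) retry=(0,2,0)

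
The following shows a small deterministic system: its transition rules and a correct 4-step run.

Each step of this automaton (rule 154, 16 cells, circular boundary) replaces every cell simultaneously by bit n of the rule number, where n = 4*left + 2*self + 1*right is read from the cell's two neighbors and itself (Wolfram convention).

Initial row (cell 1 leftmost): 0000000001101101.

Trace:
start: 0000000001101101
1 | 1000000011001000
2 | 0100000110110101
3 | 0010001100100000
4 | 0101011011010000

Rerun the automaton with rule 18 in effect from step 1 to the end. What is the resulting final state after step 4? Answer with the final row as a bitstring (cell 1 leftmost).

0101010101010101

(re-executing steps 1..4 under rule 18; state before step 1: 0000000001101101)
1 | 1000000010000000
2 | 0100000101000001
3 | 0010001000100010
4 | 0101010101010101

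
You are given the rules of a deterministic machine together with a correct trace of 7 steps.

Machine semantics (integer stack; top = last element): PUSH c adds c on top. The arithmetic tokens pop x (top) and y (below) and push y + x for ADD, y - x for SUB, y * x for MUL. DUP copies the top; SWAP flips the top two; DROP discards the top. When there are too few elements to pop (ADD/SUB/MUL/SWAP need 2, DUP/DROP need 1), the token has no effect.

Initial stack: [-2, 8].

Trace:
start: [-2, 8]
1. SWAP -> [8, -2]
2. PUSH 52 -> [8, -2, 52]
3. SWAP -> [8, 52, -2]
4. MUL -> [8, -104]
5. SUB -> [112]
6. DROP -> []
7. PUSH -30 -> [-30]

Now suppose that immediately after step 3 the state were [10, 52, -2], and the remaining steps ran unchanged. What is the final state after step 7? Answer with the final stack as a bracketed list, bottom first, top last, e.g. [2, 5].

[-30]

state after step 3 := [10, 52, -2]
4. MUL -> [10, -104]
5. SUB -> [114]
6. DROP -> []
7. PUSH -30 -> [-30]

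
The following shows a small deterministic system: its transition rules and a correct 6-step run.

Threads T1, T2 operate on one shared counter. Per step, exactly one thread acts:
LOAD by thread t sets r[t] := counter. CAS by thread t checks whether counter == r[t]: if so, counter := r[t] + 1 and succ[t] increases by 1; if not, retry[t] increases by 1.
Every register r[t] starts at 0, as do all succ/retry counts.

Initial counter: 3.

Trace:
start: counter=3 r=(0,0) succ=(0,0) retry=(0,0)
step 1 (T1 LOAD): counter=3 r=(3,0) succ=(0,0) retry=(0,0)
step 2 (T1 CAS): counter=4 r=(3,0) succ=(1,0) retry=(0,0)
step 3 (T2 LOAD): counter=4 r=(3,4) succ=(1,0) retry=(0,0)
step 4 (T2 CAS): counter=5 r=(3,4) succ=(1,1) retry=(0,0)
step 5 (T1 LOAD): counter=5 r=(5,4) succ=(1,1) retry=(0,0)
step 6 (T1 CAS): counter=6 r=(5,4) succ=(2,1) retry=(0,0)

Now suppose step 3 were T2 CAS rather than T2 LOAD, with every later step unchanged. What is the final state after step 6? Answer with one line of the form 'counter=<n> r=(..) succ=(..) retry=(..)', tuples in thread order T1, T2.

counter=5 r=(4,0) succ=(2,0) retry=(0,2)

(re-executing from step 3 with the substitution; state before step 3: counter=4 r=(3,0) succ=(1,0) retry=(0,0))
step 3 (T2 CAS): counter=4 r=(3,0) succ=(1,0) retry=(0,1)
step 4 (T2 CAS): counter=4 r=(3,0) succ=(1,0) retry=(0,2)
step 5 (T1 LOAD): counter=4 r=(4,0) succ=(1,0) retry=(0,2)
step 6 (T1 CAS): counter=5 r=(4,0) succ=(2,0) retry=(0,2)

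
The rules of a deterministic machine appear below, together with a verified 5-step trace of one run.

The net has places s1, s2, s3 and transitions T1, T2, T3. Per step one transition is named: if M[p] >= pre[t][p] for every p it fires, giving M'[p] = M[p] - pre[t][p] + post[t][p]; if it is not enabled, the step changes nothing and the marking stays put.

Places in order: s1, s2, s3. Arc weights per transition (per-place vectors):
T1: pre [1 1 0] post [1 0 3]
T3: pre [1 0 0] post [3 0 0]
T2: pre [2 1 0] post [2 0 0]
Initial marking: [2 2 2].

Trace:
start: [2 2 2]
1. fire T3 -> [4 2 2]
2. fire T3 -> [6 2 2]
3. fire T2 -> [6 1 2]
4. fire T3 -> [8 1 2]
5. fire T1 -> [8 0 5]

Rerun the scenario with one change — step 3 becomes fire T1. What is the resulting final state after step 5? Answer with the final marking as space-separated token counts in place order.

8 0 8

(re-executing from step 3 with the substitution; state before step 3: [6 2 2])
3. fire T1 -> [6 1 5]
4. fire T3 -> [8 1 5]
5. fire T1 -> [8 0 8]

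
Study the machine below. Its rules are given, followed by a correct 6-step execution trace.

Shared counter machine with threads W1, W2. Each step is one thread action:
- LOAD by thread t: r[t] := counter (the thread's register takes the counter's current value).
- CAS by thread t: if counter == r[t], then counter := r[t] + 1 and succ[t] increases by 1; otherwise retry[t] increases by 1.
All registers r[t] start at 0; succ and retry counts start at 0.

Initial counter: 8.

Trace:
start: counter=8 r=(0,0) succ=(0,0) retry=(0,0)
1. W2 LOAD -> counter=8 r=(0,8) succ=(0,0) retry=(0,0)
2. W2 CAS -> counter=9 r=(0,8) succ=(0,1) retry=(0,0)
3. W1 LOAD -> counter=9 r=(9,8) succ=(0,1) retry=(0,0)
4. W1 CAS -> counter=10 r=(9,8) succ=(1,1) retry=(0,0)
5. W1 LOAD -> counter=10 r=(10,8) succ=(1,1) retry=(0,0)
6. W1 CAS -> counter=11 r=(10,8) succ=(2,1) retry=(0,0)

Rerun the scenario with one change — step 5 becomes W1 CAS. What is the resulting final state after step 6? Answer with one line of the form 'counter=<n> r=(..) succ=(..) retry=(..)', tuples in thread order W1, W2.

(re-executing from step 5 with the substitution; state before step 5: counter=10 r=(9,8) succ=(1,1) retry=(0,0))
5. W1 CAS -> counter=10 r=(9,8) succ=(1,1) retry=(1,0)
6. W1 CAS -> counter=10 r=(9,8) succ=(1,1) retry=(2,0)

counter=10 r=(9,8) succ=(1,1) retry=(2,0)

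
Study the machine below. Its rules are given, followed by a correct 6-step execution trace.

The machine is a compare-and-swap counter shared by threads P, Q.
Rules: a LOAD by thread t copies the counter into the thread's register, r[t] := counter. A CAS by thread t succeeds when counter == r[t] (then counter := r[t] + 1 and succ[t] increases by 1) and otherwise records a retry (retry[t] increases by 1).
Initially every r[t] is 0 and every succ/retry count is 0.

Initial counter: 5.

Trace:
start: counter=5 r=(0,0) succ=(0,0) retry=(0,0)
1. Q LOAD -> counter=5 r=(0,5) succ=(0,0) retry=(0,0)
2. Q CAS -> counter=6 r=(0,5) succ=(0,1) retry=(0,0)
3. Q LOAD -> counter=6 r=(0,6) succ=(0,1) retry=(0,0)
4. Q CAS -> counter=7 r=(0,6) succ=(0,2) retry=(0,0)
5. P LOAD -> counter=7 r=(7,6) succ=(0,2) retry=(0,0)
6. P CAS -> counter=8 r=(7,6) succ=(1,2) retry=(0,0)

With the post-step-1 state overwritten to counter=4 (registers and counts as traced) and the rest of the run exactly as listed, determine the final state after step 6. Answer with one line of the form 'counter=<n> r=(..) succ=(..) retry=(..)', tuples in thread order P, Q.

counter=6 r=(5,4) succ=(1,1) retry=(0,1)

state after step 1 := counter=4 r=(0,5) succ=(0,0) retry=(0,0)
2. Q CAS -> counter=4 r=(0,5) succ=(0,0) retry=(0,1)
3. Q LOAD -> counter=4 r=(0,4) succ=(0,0) retry=(0,1)
4. Q CAS -> counter=5 r=(0,4) succ=(0,1) retry=(0,1)
5. P LOAD -> counter=5 r=(5,4) succ=(0,1) retry=(0,1)
6. P CAS -> counter=6 r=(5,4) succ=(1,1) retry=(0,1)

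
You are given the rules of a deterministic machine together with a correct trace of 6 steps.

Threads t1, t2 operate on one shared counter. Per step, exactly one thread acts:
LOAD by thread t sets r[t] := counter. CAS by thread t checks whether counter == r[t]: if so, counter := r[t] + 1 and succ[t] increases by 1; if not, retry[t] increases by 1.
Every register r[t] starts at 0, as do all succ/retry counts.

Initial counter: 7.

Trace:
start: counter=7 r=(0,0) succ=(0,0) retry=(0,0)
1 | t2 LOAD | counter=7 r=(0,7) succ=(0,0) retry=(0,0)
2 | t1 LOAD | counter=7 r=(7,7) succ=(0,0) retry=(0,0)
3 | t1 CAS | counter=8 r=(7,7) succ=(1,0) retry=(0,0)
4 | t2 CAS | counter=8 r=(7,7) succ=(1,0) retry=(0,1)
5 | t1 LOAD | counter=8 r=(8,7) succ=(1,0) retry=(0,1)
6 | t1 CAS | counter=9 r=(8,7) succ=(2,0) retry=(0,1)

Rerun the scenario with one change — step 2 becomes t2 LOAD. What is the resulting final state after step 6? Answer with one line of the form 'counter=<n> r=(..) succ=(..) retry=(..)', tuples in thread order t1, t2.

counter=9 r=(8,7) succ=(1,1) retry=(1,0)

(re-executing from step 2 with the substitution; state before step 2: counter=7 r=(0,7) succ=(0,0) retry=(0,0))
2 | t2 LOAD | counter=7 r=(0,7) succ=(0,0) retry=(0,0)
3 | t1 CAS | counter=7 r=(0,7) succ=(0,0) retry=(1,0)
4 | t2 CAS | counter=8 r=(0,7) succ=(0,1) retry=(1,0)
5 | t1 LOAD | counter=8 r=(8,7) succ=(0,1) retry=(1,0)
6 | t1 CAS | counter=9 r=(8,7) succ=(1,1) retry=(1,0)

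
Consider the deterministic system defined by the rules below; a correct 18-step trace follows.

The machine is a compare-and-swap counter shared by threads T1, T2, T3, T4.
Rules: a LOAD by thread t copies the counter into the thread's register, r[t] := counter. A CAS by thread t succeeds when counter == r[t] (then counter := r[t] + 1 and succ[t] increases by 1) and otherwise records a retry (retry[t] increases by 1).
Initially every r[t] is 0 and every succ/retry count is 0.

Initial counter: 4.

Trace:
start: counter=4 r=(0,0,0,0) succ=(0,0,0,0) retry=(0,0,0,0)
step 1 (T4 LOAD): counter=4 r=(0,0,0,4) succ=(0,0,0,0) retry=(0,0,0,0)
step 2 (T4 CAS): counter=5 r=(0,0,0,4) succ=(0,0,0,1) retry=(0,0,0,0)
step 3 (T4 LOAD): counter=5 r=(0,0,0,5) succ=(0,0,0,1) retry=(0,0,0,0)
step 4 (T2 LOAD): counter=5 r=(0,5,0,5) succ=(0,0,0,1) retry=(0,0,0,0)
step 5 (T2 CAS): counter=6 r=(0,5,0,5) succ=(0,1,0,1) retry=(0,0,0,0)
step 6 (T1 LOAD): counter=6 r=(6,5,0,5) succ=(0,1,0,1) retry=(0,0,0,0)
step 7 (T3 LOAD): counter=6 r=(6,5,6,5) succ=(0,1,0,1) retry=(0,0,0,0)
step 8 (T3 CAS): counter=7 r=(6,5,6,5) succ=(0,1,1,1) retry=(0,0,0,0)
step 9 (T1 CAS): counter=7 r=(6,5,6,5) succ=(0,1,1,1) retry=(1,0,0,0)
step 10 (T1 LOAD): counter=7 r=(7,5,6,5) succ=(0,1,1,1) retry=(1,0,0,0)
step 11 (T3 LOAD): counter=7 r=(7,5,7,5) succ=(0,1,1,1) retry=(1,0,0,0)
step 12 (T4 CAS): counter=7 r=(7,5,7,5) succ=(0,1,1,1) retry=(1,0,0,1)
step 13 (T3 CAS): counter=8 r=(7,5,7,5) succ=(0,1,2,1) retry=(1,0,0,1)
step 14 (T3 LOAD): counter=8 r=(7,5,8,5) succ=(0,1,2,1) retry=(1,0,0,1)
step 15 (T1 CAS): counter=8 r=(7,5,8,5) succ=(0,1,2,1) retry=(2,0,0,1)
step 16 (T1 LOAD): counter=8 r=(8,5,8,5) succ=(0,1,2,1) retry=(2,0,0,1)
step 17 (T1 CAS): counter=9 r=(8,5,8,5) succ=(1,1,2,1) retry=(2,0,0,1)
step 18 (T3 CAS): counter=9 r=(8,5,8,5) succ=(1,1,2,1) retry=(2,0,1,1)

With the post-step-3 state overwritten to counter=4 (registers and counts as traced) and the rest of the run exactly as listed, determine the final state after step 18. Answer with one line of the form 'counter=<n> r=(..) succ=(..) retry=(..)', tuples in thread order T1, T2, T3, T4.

state after step 3 := counter=4 r=(0,0,0,5) succ=(0,0,0,1) retry=(0,0,0,0)
step 4 (T2 LOAD): counter=4 r=(0,4,0,5) succ=(0,0,0,1) retry=(0,0,0,0)
step 5 (T2 CAS): counter=5 r=(0,4,0,5) succ=(0,1,0,1) retry=(0,0,0,0)
step 6 (T1 LOAD): counter=5 r=(5,4,0,5) succ=(0,1,0,1) retry=(0,0,0,0)
step 7 (T3 LOAD): counter=5 r=(5,4,5,5) succ=(0,1,0,1) retry=(0,0,0,0)
step 8 (T3 CAS): counter=6 r=(5,4,5,5) succ=(0,1,1,1) retry=(0,0,0,0)
step 9 (T1 CAS): counter=6 r=(5,4,5,5) succ=(0,1,1,1) retry=(1,0,0,0)
step 10 (T1 LOAD): counter=6 r=(6,4,5,5) succ=(0,1,1,1) retry=(1,0,0,0)
step 11 (T3 LOAD): counter=6 r=(6,4,6,5) succ=(0,1,1,1) retry=(1,0,0,0)
step 12 (T4 CAS): counter=6 r=(6,4,6,5) succ=(0,1,1,1) retry=(1,0,0,1)
step 13 (T3 CAS): counter=7 r=(6,4,6,5) succ=(0,1,2,1) retry=(1,0,0,1)
step 14 (T3 LOAD): counter=7 r=(6,4,7,5) succ=(0,1,2,1) retry=(1,0,0,1)
step 15 (T1 CAS): counter=7 r=(6,4,7,5) succ=(0,1,2,1) retry=(2,0,0,1)
step 16 (T1 LOAD): counter=7 r=(7,4,7,5) succ=(0,1,2,1) retry=(2,0,0,1)
step 17 (T1 CAS): counter=8 r=(7,4,7,5) succ=(1,1,2,1) retry=(2,0,0,1)
step 18 (T3 CAS): counter=8 r=(7,4,7,5) succ=(1,1,2,1) retry=(2,0,1,1)

counter=8 r=(7,4,7,5) succ=(1,1,2,1) retry=(2,0,1,1)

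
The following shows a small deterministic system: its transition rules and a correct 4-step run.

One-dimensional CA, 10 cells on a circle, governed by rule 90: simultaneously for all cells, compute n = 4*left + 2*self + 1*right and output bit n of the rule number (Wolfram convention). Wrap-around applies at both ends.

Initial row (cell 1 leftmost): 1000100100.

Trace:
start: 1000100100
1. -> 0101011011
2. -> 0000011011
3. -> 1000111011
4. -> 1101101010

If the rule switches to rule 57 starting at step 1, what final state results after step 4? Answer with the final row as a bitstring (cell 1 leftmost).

0101010010

(re-executing steps 1..4 under rule 57; state before step 1: 1000100100)
1. -> 0110010010
2. -> 0101001001
3. -> 1010100100
4. -> 0101010010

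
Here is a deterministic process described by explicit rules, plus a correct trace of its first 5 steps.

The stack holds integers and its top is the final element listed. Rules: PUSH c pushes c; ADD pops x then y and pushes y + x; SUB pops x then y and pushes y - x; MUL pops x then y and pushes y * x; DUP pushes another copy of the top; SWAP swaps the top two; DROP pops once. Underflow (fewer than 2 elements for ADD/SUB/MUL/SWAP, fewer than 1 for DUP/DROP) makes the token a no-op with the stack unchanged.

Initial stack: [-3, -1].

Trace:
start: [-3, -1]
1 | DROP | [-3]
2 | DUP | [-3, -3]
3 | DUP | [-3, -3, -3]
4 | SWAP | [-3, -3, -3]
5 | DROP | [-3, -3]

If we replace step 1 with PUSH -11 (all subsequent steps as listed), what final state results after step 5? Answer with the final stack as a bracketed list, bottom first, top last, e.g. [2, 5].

[-3, -1, -11, -11]

(re-executing from step 1 with the substitution; state before step 1: [-3, -1])
1 | PUSH -11 | [-3, -1, -11]
2 | DUP | [-3, -1, -11, -11]
3 | DUP | [-3, -1, -11, -11, -11]
4 | SWAP | [-3, -1, -11, -11, -11]
5 | DROP | [-3, -1, -11, -11]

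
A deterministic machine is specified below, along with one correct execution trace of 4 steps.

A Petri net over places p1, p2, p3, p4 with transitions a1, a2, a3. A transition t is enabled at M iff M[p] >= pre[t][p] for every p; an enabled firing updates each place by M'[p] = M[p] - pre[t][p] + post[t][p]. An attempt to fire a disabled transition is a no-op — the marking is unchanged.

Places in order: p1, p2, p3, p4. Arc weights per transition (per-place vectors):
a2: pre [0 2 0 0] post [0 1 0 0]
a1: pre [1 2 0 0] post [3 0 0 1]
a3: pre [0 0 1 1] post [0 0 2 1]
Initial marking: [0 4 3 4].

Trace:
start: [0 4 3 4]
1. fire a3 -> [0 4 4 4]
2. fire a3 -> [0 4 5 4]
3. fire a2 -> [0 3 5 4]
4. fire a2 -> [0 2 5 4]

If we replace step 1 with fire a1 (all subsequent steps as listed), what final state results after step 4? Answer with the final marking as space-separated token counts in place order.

0 2 4 4

(re-executing from step 1 with the substitution; state before step 1: [0 4 3 4])
1. fire a1 -> [0 4 3 4]
2. fire a3 -> [0 4 4 4]
3. fire a2 -> [0 3 4 4]
4. fire a2 -> [0 2 4 4]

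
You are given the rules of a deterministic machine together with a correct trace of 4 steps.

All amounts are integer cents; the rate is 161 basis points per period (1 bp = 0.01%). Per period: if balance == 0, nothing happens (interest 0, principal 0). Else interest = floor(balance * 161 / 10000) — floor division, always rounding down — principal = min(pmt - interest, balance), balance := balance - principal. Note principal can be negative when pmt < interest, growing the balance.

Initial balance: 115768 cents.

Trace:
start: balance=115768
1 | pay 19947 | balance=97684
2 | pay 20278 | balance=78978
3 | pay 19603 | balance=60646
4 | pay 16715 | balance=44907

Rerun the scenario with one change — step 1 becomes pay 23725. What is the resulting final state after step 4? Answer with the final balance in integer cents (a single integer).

(re-executing from step 1 with the substitution; state before step 1: balance=115768)
1 | pay 23725 | balance=93906
2 | pay 20278 | balance=75139
3 | pay 19603 | balance=56745
4 | pay 16715 | balance=40943

40943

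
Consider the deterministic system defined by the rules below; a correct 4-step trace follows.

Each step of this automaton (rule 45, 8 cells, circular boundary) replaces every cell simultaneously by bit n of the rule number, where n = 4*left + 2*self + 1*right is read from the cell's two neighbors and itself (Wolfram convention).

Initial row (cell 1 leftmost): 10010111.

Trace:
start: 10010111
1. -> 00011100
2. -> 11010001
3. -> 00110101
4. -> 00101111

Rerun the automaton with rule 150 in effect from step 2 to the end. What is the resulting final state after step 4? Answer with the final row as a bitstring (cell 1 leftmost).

(re-executing steps 2..4 under rule 150; state before step 2: 00011100)
2. -> 00101010
3. -> 01101011
4. -> 00001000

00001000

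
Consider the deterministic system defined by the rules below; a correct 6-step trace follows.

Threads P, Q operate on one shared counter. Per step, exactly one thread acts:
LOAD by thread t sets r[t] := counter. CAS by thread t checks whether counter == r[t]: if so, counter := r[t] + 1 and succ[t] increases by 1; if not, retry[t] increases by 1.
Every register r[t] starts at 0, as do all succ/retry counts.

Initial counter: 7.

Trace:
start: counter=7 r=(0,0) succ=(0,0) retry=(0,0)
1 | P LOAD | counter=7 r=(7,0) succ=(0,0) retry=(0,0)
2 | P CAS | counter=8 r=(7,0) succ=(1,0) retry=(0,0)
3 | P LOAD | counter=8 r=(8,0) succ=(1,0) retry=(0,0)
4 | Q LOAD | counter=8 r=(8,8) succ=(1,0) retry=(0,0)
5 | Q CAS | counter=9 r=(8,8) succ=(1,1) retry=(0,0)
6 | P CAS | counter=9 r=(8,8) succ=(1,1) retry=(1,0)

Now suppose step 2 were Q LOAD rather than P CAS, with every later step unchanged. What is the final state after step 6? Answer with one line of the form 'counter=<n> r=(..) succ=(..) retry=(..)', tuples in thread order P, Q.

counter=8 r=(7,7) succ=(0,1) retry=(1,0)

(re-executing from step 2 with the substitution; state before step 2: counter=7 r=(7,0) succ=(0,0) retry=(0,0))
2 | Q LOAD | counter=7 r=(7,7) succ=(0,0) retry=(0,0)
3 | P LOAD | counter=7 r=(7,7) succ=(0,0) retry=(0,0)
4 | Q LOAD | counter=7 r=(7,7) succ=(0,0) retry=(0,0)
5 | Q CAS | counter=8 r=(7,7) succ=(0,1) retry=(0,0)
6 | P CAS | counter=8 r=(7,7) succ=(0,1) retry=(1,0)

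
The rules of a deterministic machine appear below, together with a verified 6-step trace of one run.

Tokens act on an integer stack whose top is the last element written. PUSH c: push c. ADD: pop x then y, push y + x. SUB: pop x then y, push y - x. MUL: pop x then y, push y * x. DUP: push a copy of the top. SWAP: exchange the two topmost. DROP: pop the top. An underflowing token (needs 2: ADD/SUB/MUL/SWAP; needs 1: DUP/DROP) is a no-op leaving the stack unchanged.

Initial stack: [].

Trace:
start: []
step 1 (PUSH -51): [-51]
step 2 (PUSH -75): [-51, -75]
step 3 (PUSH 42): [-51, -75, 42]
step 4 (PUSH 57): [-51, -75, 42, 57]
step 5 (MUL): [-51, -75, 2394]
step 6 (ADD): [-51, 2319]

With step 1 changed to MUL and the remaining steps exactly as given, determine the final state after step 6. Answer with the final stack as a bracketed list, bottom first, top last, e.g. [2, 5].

(re-executing from step 1 with the substitution; state before step 1: [])
step 1 (MUL): []
step 2 (PUSH -75): [-75]
step 3 (PUSH 42): [-75, 42]
step 4 (PUSH 57): [-75, 42, 57]
step 5 (MUL): [-75, 2394]
step 6 (ADD): [2319]

[2319]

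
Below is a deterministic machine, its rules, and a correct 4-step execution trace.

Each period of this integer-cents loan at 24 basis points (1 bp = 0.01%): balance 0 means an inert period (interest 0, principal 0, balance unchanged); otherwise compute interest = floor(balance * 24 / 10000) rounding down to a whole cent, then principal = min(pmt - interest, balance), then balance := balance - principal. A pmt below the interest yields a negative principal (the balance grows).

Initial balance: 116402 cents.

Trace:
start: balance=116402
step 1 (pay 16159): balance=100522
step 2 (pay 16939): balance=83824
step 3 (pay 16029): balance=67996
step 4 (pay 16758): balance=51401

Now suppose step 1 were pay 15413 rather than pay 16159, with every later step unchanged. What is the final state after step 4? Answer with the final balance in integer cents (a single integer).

(re-executing from step 1 with the substitution; state before step 1: balance=116402)
step 1 (pay 15413): balance=101268
step 2 (pay 16939): balance=84572
step 3 (pay 16029): balance=68745
step 4 (pay 16758): balance=52151

52151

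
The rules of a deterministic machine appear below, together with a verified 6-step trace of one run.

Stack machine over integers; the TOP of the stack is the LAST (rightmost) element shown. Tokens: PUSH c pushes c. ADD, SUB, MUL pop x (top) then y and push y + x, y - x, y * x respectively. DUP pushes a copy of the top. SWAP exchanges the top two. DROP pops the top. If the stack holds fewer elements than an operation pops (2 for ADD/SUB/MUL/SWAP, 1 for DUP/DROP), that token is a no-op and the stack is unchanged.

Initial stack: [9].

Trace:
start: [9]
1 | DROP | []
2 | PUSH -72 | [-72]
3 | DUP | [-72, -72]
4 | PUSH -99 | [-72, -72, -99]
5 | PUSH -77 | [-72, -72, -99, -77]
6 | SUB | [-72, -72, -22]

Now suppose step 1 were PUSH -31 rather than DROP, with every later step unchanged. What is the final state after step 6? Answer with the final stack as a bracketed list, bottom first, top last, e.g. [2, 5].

[9, -31, -72, -72, -22]

(re-executing from step 1 with the substitution; state before step 1: [9])
1 | PUSH -31 | [9, -31]
2 | PUSH -72 | [9, -31, -72]
3 | DUP | [9, -31, -72, -72]
4 | PUSH -99 | [9, -31, -72, -72, -99]
5 | PUSH -77 | [9, -31, -72, -72, -99, -77]
6 | SUB | [9, -31, -72, -72, -22]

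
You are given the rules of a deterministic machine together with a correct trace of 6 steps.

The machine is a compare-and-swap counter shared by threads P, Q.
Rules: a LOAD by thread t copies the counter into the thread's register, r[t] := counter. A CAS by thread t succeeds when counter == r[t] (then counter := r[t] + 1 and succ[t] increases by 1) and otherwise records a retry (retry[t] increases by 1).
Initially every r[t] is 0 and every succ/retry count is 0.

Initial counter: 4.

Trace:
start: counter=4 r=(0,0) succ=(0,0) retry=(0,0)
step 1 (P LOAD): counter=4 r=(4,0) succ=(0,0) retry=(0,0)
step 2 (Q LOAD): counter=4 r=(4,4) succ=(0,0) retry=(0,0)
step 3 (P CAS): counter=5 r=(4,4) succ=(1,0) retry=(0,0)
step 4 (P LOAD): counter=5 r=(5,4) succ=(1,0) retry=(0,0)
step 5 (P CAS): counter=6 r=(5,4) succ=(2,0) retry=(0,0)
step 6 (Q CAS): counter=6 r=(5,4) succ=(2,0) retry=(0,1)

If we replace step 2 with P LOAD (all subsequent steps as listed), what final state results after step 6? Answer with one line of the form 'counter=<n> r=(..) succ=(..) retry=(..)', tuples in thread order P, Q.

(re-executing from step 2 with the substitution; state before step 2: counter=4 r=(4,0) succ=(0,0) retry=(0,0))
step 2 (P LOAD): counter=4 r=(4,0) succ=(0,0) retry=(0,0)
step 3 (P CAS): counter=5 r=(4,0) succ=(1,0) retry=(0,0)
step 4 (P LOAD): counter=5 r=(5,0) succ=(1,0) retry=(0,0)
step 5 (P CAS): counter=6 r=(5,0) succ=(2,0) retry=(0,0)
step 6 (Q CAS): counter=6 r=(5,0) succ=(2,0) retry=(0,1)

counter=6 r=(5,0) succ=(2,0) retry=(0,1)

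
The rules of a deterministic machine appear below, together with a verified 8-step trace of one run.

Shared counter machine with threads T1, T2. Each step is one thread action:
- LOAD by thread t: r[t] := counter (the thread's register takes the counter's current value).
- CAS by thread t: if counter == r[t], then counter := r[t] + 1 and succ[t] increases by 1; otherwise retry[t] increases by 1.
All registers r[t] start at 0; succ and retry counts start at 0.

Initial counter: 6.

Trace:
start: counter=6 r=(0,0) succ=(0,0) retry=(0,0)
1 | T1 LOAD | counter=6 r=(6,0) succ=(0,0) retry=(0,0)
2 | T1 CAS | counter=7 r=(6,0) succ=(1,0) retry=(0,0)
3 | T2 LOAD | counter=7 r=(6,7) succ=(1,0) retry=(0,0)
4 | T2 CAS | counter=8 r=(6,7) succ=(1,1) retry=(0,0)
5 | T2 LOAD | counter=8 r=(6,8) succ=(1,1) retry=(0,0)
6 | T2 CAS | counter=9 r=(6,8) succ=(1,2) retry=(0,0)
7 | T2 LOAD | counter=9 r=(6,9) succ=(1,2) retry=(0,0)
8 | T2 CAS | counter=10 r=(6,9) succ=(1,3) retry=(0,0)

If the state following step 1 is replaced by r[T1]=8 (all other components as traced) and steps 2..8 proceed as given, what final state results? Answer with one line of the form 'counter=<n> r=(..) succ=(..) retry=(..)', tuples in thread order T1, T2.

counter=9 r=(8,8) succ=(0,3) retry=(1,0)

state after step 1 := counter=6 r=(8,0) succ=(0,0) retry=(0,0)
2 | T1 CAS | counter=6 r=(8,0) succ=(0,0) retry=(1,0)
3 | T2 LOAD | counter=6 r=(8,6) succ=(0,0) retry=(1,0)
4 | T2 CAS | counter=7 r=(8,6) succ=(0,1) retry=(1,0)
5 | T2 LOAD | counter=7 r=(8,7) succ=(0,1) retry=(1,0)
6 | T2 CAS | counter=8 r=(8,7) succ=(0,2) retry=(1,0)
7 | T2 LOAD | counter=8 r=(8,8) succ=(0,2) retry=(1,0)
8 | T2 CAS | counter=9 r=(8,8) succ=(0,3) retry=(1,0)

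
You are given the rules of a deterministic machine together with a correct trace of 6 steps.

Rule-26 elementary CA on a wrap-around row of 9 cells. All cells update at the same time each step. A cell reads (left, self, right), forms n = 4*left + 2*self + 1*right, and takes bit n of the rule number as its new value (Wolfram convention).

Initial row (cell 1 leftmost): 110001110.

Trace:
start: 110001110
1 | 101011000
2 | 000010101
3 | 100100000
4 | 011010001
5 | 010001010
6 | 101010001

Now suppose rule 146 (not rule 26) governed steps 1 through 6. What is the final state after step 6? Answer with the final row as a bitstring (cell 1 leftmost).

010101010

(re-executing steps 1..6 under rule 146; state before step 1: 110001110)
1 | 001010100
2 | 010000010
3 | 101000101
4 | 000101000
5 | 001000100
6 | 010101010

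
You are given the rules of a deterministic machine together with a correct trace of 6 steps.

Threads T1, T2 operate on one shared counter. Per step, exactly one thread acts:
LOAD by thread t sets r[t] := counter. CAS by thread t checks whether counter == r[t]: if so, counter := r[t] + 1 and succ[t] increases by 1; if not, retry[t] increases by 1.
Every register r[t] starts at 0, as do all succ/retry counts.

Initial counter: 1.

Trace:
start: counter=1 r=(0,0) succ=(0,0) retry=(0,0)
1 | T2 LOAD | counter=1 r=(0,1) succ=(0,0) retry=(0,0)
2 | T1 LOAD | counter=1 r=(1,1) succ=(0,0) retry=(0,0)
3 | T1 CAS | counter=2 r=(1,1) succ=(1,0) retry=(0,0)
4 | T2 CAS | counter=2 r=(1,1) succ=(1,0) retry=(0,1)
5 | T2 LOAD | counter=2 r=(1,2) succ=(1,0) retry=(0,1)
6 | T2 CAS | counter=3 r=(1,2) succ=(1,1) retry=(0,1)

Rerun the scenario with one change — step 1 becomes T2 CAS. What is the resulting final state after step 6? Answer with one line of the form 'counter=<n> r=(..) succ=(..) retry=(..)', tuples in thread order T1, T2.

(re-executing from step 1 with the substitution; state before step 1: counter=1 r=(0,0) succ=(0,0) retry=(0,0))
1 | T2 CAS | counter=1 r=(0,0) succ=(0,0) retry=(0,1)
2 | T1 LOAD | counter=1 r=(1,0) succ=(0,0) retry=(0,1)
3 | T1 CAS | counter=2 r=(1,0) succ=(1,0) retry=(0,1)
4 | T2 CAS | counter=2 r=(1,0) succ=(1,0) retry=(0,2)
5 | T2 LOAD | counter=2 r=(1,2) succ=(1,0) retry=(0,2)
6 | T2 CAS | counter=3 r=(1,2) succ=(1,1) retry=(0,2)

counter=3 r=(1,2) succ=(1,1) retry=(0,2)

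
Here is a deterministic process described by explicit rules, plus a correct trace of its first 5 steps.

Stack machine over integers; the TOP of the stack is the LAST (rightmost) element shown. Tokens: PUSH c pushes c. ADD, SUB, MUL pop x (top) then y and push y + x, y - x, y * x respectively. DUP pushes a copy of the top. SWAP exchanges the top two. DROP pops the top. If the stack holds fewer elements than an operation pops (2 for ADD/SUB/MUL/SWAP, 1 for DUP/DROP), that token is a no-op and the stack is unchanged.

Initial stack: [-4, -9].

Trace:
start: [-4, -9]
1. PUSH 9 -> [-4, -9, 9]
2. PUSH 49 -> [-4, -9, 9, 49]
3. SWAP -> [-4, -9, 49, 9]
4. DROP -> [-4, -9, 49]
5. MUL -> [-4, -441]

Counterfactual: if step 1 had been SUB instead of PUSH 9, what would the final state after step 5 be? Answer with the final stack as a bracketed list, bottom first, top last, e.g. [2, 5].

[49]

(re-executing from step 1 with the substitution; state before step 1: [-4, -9])
1. SUB -> [5]
2. PUSH 49 -> [5, 49]
3. SWAP -> [49, 5]
4. DROP -> [49]
5. MUL -> [49]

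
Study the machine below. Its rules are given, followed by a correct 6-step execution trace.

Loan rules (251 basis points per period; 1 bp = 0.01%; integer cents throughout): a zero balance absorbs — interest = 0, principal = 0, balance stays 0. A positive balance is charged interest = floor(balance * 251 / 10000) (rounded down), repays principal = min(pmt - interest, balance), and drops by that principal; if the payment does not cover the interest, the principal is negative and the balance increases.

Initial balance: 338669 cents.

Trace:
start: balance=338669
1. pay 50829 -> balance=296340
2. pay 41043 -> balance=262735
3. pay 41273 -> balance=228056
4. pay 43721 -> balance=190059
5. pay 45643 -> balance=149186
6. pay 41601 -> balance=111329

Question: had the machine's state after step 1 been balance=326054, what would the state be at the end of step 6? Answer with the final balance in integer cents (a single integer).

state after step 1 := balance=326054
2. pay 41043 -> balance=293194
3. pay 41273 -> balance=259280
4. pay 43721 -> balance=222066
5. pay 45643 -> balance=181996
6. pay 41601 -> balance=144963

144963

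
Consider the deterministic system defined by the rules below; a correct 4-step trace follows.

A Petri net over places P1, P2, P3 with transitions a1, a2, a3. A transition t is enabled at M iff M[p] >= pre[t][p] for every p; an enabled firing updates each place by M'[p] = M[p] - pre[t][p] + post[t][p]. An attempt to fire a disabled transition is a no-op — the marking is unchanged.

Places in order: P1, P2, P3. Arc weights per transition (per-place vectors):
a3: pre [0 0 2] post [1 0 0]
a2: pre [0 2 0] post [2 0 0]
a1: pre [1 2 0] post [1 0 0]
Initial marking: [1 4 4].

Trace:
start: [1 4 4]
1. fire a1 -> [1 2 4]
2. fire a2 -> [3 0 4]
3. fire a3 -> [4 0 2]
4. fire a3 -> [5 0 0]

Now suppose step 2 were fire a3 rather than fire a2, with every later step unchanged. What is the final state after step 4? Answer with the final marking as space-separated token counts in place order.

3 2 0

(re-executing from step 2 with the substitution; state before step 2: [1 2 4])
2. fire a3 -> [2 2 2]
3. fire a3 -> [3 2 0]
4. fire a3 -> [3 2 0]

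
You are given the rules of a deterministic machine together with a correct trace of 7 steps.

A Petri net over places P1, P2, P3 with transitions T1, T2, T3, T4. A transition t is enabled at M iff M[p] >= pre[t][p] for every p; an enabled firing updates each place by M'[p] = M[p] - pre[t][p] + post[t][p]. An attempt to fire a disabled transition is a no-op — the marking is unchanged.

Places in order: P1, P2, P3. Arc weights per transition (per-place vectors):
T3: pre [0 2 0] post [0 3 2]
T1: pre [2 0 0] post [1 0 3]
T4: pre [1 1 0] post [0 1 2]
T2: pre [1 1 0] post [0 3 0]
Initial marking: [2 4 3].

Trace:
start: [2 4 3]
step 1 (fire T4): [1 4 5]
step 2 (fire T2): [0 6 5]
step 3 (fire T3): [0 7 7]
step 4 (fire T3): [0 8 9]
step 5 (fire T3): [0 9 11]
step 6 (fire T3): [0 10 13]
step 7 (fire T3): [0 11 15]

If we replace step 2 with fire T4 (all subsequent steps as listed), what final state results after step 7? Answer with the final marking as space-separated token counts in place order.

(re-executing from step 2 with the substitution; state before step 2: [1 4 5])
step 2 (fire T4): [0 4 7]
step 3 (fire T3): [0 5 9]
step 4 (fire T3): [0 6 11]
step 5 (fire T3): [0 7 13]
step 6 (fire T3): [0 8 15]
step 7 (fire T3): [0 9 17]

0 9 17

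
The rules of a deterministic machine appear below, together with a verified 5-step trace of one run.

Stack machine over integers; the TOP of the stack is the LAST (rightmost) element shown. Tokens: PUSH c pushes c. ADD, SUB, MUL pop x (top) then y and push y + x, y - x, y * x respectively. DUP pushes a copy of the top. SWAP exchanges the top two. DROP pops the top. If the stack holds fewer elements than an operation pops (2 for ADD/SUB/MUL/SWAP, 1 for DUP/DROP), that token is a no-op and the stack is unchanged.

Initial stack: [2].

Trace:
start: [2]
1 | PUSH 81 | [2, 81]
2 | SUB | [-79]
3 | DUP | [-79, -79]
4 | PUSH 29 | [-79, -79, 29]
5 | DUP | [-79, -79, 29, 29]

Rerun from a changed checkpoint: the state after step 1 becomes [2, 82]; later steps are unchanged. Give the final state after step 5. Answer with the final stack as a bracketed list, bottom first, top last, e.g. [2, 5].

[-80, -80, 29, 29]

state after step 1 := [2, 82]
2 | SUB | [-80]
3 | DUP | [-80, -80]
4 | PUSH 29 | [-80, -80, 29]
5 | DUP | [-80, -80, 29, 29]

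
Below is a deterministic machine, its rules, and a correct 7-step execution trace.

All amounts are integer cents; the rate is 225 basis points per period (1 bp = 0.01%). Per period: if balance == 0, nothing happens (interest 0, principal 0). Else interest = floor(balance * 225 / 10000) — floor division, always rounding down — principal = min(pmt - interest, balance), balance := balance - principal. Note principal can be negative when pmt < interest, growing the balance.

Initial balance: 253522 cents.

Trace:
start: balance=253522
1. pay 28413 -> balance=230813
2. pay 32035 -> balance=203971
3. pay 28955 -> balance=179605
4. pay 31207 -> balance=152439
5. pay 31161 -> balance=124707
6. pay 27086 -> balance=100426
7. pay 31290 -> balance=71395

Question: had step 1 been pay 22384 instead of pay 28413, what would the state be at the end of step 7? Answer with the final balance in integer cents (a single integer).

78285

(re-executing from step 1 with the substitution; state before step 1: balance=253522)
1. pay 22384 -> balance=236842
2. pay 32035 -> balance=210135
3. pay 28955 -> balance=185908
4. pay 31207 -> balance=158883
5. pay 31161 -> balance=131296
6. pay 27086 -> balance=107164
7. pay 31290 -> balance=78285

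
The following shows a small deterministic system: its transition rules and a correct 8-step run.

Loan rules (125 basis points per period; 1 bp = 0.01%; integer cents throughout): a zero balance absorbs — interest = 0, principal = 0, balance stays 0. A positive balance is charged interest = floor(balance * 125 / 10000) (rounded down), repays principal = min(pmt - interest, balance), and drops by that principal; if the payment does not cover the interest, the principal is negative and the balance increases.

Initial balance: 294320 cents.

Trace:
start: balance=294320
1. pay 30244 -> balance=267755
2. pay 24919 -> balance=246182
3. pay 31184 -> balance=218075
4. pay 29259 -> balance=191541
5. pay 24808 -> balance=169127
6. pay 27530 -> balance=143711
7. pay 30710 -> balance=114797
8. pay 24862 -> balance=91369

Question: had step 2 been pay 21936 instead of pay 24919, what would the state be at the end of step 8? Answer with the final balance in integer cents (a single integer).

94582

(re-executing from step 2 with the substitution; state before step 2: balance=267755)
2. pay 21936 -> balance=249165
3. pay 31184 -> balance=221095
4. pay 29259 -> balance=194599
5. pay 24808 -> balance=172223
6. pay 27530 -> balance=146845
7. pay 30710 -> balance=117970
8. pay 24862 -> balance=94582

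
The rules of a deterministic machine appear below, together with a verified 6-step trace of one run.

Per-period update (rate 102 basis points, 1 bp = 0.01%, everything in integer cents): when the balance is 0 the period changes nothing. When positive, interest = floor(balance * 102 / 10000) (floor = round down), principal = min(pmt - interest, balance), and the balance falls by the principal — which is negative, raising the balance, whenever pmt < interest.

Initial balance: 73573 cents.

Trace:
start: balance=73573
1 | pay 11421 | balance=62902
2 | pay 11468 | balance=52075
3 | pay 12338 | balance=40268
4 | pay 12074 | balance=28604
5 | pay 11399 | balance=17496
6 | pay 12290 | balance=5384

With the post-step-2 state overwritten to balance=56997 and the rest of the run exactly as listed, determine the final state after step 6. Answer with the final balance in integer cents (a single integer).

state after step 2 := balance=56997
3 | pay 12338 | balance=45240
4 | pay 12074 | balance=33627
5 | pay 11399 | balance=22570
6 | pay 12290 | balance=10510

10510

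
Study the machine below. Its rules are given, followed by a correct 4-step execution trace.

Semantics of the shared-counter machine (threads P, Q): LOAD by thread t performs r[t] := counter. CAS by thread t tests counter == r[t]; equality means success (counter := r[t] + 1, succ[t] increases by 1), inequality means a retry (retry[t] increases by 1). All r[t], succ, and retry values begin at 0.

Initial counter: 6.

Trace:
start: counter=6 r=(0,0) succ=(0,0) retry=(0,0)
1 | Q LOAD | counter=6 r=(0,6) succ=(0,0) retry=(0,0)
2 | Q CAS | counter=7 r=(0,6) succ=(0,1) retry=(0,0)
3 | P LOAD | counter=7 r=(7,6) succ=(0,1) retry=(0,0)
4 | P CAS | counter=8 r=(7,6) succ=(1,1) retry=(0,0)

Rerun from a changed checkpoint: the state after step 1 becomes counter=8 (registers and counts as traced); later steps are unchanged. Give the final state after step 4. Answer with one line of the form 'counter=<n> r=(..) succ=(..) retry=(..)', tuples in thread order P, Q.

counter=9 r=(8,6) succ=(1,0) retry=(0,1)

state after step 1 := counter=8 r=(0,6) succ=(0,0) retry=(0,0)
2 | Q CAS | counter=8 r=(0,6) succ=(0,0) retry=(0,1)
3 | P LOAD | counter=8 r=(8,6) succ=(0,0) retry=(0,1)
4 | P CAS | counter=9 r=(8,6) succ=(1,0) retry=(0,1)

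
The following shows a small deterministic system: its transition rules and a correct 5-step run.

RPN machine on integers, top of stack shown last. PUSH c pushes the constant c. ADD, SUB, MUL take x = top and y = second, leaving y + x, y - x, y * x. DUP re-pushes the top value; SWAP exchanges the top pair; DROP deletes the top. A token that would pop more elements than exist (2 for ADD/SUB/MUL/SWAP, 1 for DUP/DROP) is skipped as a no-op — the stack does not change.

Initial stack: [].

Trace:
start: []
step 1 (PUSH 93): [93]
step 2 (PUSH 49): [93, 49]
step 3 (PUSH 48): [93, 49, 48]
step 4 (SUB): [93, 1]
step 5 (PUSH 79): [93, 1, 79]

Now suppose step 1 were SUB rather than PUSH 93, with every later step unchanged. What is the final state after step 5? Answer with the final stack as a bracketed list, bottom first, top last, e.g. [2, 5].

[1, 79]

(re-executing from step 1 with the substitution; state before step 1: [])
step 1 (SUB): []
step 2 (PUSH 49): [49]
step 3 (PUSH 48): [49, 48]
step 4 (SUB): [1]
step 5 (PUSH 79): [1, 79]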